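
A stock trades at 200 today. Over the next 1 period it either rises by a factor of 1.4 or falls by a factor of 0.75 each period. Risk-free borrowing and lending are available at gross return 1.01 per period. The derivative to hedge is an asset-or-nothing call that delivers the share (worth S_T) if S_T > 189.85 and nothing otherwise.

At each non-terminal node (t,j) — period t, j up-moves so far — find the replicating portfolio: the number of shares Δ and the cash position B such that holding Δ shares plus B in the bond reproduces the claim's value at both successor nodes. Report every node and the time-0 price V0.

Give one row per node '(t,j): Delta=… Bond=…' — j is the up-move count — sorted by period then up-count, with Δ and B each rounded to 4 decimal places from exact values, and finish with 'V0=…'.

No-arbitrage ⇒ martingale measure with p* = (R−d)/(u−d) = 0.4000.
Terminal values V(1,·): V(1,0)=0.0000, V(1,1)=280.0000
  t=0,j=0: stock 200.0000 → up 280.0000 (V=280.0000), down 150.0000 (V=0.0000). Price 110.8911; hedge Δ=2.1538, bond B=-319.8781.
Check: Δ(0,0)·S0 + B(0,0) = 110.8911 = V0.

(0,0): Delta=2.1538 Bond=-319.8781
V0=110.8911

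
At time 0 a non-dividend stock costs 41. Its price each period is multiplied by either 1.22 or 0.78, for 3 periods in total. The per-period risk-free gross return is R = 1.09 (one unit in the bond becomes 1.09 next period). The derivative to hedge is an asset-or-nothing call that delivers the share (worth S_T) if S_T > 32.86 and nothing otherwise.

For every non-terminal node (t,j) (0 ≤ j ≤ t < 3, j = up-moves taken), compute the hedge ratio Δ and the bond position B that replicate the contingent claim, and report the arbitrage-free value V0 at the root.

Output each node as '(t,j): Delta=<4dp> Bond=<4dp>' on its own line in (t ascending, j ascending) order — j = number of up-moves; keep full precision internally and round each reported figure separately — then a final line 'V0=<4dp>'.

(0,0): Delta=1.5464 Bond=-27.1263
(1,0): Delta=2.1865 Bond=-50.0376
(1,1): Delta=1.3748 Bond=-20.9835
(2,0): Delta=0.0000 Bond=0.0000
(2,1): Delta=2.7727 Bond=-77.4129
(2,2): Delta=1.0000 Bond=0.0000
V0=36.2768

Under the risk-neutral measure, an up-move has probability p* = (R−d)/(u−d) = 0.7045 and values discount at R = 1.09.
Terminal values V(3,·): V(3,0)=0.0000, V(3,1)=0.0000, V(3,2)=47.5990, V(3,3)=74.4498
Node (2,0) S=24.9444: V=(p*·0.0000+(1−p*)·0.0000)/1.09=0.0000; Δ=(0.0000−0.0000)/(30.4322−19.4566)=0.0000; B=V−Δ·S=0.0000
Node (2,1) S=39.0156: V=(p*·47.5990+(1−p*)·0.0000)/1.09=30.7667; Δ=(47.5990−0.0000)/(47.5990−30.4322)=2.7727; B=V−Δ·S=-77.4129
Node (2,2) S=61.0244: V=(p*·74.4498+(1−p*)·47.5990)/1.09=61.0244; Δ=(74.4498−47.5990)/(74.4498−47.5990)=1.0000; B=V−Δ·S=0.0000
Node (1,0) S=31.9800: V=(p*·30.7667+(1−p*)·0.0000)/1.09=19.8867; Δ=(30.7667−0.0000)/(39.0156−24.9444)=2.1865; B=V−Δ·S=-50.0376
Node (1,1) S=50.0200: V=(p*·61.0244+(1−p*)·30.7667)/1.09=47.7841; Δ=(61.0244−30.7667)/(61.0244−39.0156)=1.3748; B=V−Δ·S=-20.9835
Node (0,0) S=41.0000: V=(p*·47.7841+(1−p*)·19.8867)/1.09=36.2768; Δ=(47.7841−19.8867)/(50.0200−31.9800)=1.5464; B=V−Δ·S=-27.1263
Root portfolio cost Δ·41+B reproduces V0=36.2768.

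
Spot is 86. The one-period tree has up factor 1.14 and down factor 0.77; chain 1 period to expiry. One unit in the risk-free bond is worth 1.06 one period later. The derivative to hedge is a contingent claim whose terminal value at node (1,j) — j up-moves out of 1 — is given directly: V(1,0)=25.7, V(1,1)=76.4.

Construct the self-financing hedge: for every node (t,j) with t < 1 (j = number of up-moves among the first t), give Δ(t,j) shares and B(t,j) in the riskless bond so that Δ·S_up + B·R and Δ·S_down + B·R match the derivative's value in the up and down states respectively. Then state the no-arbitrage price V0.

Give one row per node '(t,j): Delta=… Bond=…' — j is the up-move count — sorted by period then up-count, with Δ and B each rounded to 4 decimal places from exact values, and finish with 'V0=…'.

Risk-neutral probability p* = (R−d)/(u−d) = (1.06−0.77)/(1.14−0.77) = 0.7838.
Payoff layer (t=1): V(1,0)=25.7000, V(1,1)=76.4000
(0,0): S=86.0000. Δ = (V_up−V_dn)/(S_up−S_dn) = (76.4000−25.7000)/(98.0400−66.2200) = 1.5933. V = [p*·76.4000 + (1−p*)·25.7000]/1.06 = 61.7338. B = V − Δ·S = -75.2932.
Check: Δ(0,0)·S0 + B(0,0) = 61.7338 = V0.

(0,0): Delta=1.5933 Bond=-75.2932
V0=61.7338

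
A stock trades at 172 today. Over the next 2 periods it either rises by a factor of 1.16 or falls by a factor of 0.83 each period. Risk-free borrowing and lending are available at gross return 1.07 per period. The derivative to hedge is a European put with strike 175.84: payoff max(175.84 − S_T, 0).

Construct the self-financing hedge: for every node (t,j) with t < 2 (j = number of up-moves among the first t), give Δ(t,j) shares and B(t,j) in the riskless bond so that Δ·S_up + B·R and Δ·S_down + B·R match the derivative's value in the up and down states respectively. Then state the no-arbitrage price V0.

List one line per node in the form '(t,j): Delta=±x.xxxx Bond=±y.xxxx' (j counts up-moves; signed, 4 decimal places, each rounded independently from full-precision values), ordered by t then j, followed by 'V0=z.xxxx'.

Under the risk-neutral measure, an up-move has probability p* = (R−d)/(u−d) = 0.7273 and values discount at R = 1.07.
Payoff layer (t=2): V(2,0)=57.3492, V(2,1)=10.2384, V(2,2)=0.0000
Node (1,0) S=142.7600: V=(p*·10.2384+(1−p*)·57.3492)/1.07=21.5764; Δ=(10.2384−57.3492)/(165.6016−118.4908)=-1.0000; B=V−Δ·S=164.3364
Node (1,1) S=199.5200: V=(p*·0.0000+(1−p*)·10.2384)/1.07=2.6096; Δ=(0.0000−10.2384)/(231.4432−165.6016)=-0.1555; B=V−Δ·S=33.6351
Node (0,0) S=172.0000: V=(p*·2.6096+(1−p*)·21.5764)/1.07=7.2733; Δ=(2.6096−21.5764)/(199.5200−142.7600)=-0.3342; B=V−Δ·S=64.7485
Check: Δ(0,0)·S0 + B(0,0) = 7.2733 = V0.

(0,0): Delta=-0.3342 Bond=64.7485
(1,0): Delta=-1.0000 Bond=164.3364
(1,1): Delta=-0.1555 Bond=33.6351
V0=7.2733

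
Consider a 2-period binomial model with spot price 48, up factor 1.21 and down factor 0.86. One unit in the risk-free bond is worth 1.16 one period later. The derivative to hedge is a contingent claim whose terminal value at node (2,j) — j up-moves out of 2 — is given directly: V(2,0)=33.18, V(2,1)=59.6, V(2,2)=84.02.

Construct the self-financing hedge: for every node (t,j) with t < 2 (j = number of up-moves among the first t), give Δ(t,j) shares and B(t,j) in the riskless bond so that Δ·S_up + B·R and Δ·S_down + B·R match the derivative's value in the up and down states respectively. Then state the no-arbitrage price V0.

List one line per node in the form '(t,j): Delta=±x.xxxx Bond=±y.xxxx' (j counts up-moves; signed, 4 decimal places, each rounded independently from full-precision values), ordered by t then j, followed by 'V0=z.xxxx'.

(0,0): Delta=1.2677 Bond=-3.6265
(1,0): Delta=1.8286 Bond=-27.3601
(1,1): Delta=1.2013 Bond=-0.3478
V0=57.2251

Risk-neutral probability p* = (R−d)/(u−d) = (1.16−0.86)/(1.21−0.86) = 0.8571.
Terminal values V(2,·): V(2,0)=33.1800, V(2,1)=59.6000, V(2,2)=84.0200
Node (1,0) S=41.2800: V=(p*·59.6000+(1−p*)·33.1800)/1.16=48.1256; Δ=(59.6000−33.1800)/(49.9488−35.5008)=1.8286; B=V−Δ·S=-27.3601
Node (1,1) S=58.0800: V=(p*·84.0200+(1−p*)·59.6000)/1.16=69.4236; Δ=(84.0200−59.6000)/(70.2768−49.9488)=1.2013; B=V−Δ·S=-0.3478
Node (0,0) S=48.0000: V=(p*·69.4236+(1−p*)·48.1256)/1.16=57.2251; Δ=(69.4236−48.1256)/(58.0800−41.2800)=1.2677; B=V−Δ·S=-3.6265
Each (Δ,B) replicates both successor values, so the strategy is self-financing and V0 is arbitrage-free.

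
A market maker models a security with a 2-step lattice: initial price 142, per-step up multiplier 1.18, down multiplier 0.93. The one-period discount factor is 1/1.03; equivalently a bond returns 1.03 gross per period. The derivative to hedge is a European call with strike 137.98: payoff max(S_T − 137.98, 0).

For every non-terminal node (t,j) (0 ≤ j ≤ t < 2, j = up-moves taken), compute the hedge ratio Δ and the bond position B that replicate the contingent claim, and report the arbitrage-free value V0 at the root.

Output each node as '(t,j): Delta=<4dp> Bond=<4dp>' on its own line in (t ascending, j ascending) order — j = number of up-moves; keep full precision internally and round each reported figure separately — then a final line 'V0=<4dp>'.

Since d<R<u, set p* = (R−d)/(u−d) = 0.4000; price each node as the discounted p*-expectation of its children.
Payoff layer (t=2): V(2,0)=0.0000, V(2,1)=17.8508, V(2,2)=59.7408
(1,0): S=132.0600. Δ = (V_up−V_dn)/(S_up−S_dn) = (17.8508−0.0000)/(155.8308−122.8158) = 0.5407. V = [p*·17.8508 + (1−p*)·0.0000]/1.03 = 6.9323. B = V − Δ·S = -64.4709.
(1,1): S=167.5600. Δ = (V_up−V_dn)/(S_up−S_dn) = (59.7408−17.8508)/(197.7208−155.8308) = 1.0000. V = [p*·59.7408 + (1−p*)·17.8508]/1.03 = 33.5988. B = V − Δ·S = -133.9612.
(0,0): S=142.0000. Δ = (V_up−V_dn)/(S_up−S_dn) = (33.5988−6.9323)/(167.5600−132.0600) = 0.7512. V = [p*·33.5988 + (1−p*)·6.9323]/1.03 = 17.0864. B = V − Δ·S = -89.5796.
The time-0 hedge costs 17.0864, which is the no-arbitrage price.

(0,0): Delta=0.7512 Bond=-89.5796
(1,0): Delta=0.5407 Bond=-64.4709
(1,1): Delta=1.0000 Bond=-133.9612
V0=17.0864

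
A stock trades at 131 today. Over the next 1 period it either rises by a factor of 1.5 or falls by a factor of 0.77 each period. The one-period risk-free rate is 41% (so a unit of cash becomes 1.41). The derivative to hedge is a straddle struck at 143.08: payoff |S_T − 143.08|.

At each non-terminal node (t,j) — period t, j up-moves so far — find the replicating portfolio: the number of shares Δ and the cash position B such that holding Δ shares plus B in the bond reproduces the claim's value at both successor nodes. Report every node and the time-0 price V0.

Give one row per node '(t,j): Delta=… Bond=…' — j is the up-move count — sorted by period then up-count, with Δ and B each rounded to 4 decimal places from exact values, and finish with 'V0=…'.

(0,0): Delta=0.1172 Bond=21.5502
V0=36.9063

Risk-neutral probability p* = (R−d)/(u−d) = (1.41−0.77)/(1.5−0.77) = 0.8767.
At expiry t=1: V(1,0)=42.2100, V(1,1)=53.4200
Node (0,0) S=131.0000: V=(p*·53.4200+(1−p*)·42.2100)/1.41=36.9063; Δ=(53.4200−42.2100)/(196.5000−100.8700)=0.1172; B=V−Δ·S=21.5502
Self-financing check: at every node Δ·S+B equals the discounted successor values.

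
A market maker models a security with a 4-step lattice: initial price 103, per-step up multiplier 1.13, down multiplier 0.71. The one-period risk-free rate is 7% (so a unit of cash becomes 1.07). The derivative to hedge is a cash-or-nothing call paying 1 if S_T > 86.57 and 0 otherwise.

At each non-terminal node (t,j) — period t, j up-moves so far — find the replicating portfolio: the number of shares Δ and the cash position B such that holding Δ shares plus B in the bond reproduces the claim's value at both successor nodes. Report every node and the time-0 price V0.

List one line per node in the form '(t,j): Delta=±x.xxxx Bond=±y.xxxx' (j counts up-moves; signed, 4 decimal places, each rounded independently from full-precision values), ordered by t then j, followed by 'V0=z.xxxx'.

(0,0): Delta=0.0059 Bond=0.0744
(1,0): Delta=0.0209 Bond=-1.0138
(1,1): Delta=0.0044 Bond=0.2618
(2,0): Delta=0.0000 Bond=0.0000
(2,1): Delta=0.0231 Bond=-1.2656
(2,2): Delta=0.0024 Bond=0.5377
(3,0): Delta=0.0000 Bond=0.0000
(3,1): Delta=0.0000 Bond=0.0000
(3,2): Delta=0.0255 Bond=-1.5799
(3,3): Delta=0.0000 Bond=0.9346
V0=0.6863

The replicating-portfolio and risk-neutral prices coincide; use p* = (1.07−0.71)/(1.13−0.71) = 0.8571 for the latter.
Terminal payoffs: V(4,0)=0.0000, V(4,1)=0.0000, V(4,2)=0.0000, V(4,3)=1.0000, V(4,4)=1.0000
  t=3,j=0: stock 36.8648 → up 41.6573 (V=0.0000), down 26.1740 (V=0.0000). Price 0.0000; hedge Δ=0.0000, bond B=0.0000.
  t=3,j=1: stock 58.6722 → up 66.2996 (V=0.0000), down 41.6573 (V=0.0000). Price 0.0000; hedge Δ=0.0000, bond B=0.0000.
  t=3,j=2: stock 93.3797 → up 105.5191 (V=1.0000), down 66.2996 (V=0.0000). Price 0.8011; hedge Δ=0.0255, bond B=-1.5799.
  t=3,j=3: stock 148.6184 → up 167.9388 (V=1.0000), down 105.5191 (V=1.0000). Price 0.9346; hedge Δ=0.0000, bond B=0.9346.
  t=2,j=0: stock 51.9223 → up 58.6722 (V=0.0000), down 36.8648 (V=0.0000). Price 0.0000; hedge Δ=0.0000, bond B=0.0000.
  t=2,j=1: stock 82.6369 → up 93.3797 (V=0.8011), down 58.6722 (V=0.0000). Price 0.6417; hedge Δ=0.0231, bond B=-1.2656.
  t=2,j=2: stock 131.5207 → up 148.6184 (V=0.9346), down 93.3797 (V=0.8011). Price 0.8556; hedge Δ=0.0024, bond B=0.5377.
  t=1,j=0: stock 73.1300 → up 82.6369 (V=0.6417), down 51.9223 (V=0.0000). Price 0.5141; hedge Δ=0.0209, bond B=-1.0138.
  t=1,j=1: stock 116.3900 → up 131.5207 (V=0.8556), down 82.6369 (V=0.6417). Price 0.7711; hedge Δ=0.0044, bond B=0.2618.
  t=0,j=0: stock 103.0000 → up 116.3900 (V=0.7711), down 73.1300 (V=0.5141). Price 0.6863; hedge Δ=0.0059, bond B=0.0744.
The time-0 hedge costs 0.6863, which is the no-arbitrage price.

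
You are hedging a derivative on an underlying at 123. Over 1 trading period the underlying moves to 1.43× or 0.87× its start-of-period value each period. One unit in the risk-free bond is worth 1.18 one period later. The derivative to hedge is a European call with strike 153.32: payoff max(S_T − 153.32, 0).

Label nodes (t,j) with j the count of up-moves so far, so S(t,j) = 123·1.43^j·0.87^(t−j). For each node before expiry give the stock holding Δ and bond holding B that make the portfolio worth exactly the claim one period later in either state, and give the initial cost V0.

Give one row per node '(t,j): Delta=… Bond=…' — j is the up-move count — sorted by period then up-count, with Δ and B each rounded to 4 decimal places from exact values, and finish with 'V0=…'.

(0,0): Delta=0.3277 Bond=-29.7153
V0=10.5882

The replicating-portfolio and risk-neutral prices coincide; use p* = (1.18−0.87)/(1.43−0.87) = 0.5536 for the latter.
Payoff layer (t=1): V(1,0)=0.0000, V(1,1)=22.5700
(0,0): S=123.0000. Δ = (V_up−V_dn)/(S_up−S_dn) = (22.5700−0.0000)/(175.8900−107.0100) = 0.3277. V = [p*·22.5700 + (1−p*)·0.0000]/1.18 = 10.5882. B = V − Δ·S = -29.7153.
Self-financing check: at every node Δ·S+B equals the discounted successor values.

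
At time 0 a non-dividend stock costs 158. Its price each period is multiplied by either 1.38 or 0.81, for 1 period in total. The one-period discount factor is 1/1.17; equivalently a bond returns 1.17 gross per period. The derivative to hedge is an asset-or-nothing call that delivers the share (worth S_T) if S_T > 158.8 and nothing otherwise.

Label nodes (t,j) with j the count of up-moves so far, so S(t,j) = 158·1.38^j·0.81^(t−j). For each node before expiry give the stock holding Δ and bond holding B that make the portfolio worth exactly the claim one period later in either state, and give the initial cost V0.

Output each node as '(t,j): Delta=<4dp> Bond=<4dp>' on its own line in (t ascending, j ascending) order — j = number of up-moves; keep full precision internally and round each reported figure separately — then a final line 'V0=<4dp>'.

(0,0): Delta=2.4211 Bond=-264.8259
V0=117.7004

Under the risk-neutral measure, an up-move has probability p* = (R−d)/(u−d) = 0.6316 and values discount at R = 1.17.
Terminal values V(1,·): V(1,0)=0.0000, V(1,1)=218.0400
  t=0,j=0: stock 158.0000 → up 218.0400 (V=218.0400), down 127.9800 (V=0.0000). Price 117.7004; hedge Δ=2.4211, bond B=-264.8259.
Check: Δ(0,0)·S0 + B(0,0) = 117.7004 = V0.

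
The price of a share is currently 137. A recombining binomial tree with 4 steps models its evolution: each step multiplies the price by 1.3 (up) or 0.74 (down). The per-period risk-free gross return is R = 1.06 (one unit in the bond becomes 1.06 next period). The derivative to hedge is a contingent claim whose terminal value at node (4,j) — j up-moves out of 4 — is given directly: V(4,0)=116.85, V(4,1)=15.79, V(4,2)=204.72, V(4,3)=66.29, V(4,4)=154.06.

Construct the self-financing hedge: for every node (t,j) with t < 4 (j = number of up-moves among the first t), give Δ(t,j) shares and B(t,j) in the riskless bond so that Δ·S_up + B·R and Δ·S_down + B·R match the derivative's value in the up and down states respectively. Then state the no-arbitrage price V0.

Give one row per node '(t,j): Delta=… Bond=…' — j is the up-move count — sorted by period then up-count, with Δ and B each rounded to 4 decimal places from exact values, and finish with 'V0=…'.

Since d<R<u, set p* = (R−d)/(u−d) = 0.5714; price each node as the discounted p*-expectation of its children.
Payoff layer (t=4): V(4,0)=116.8500, V(4,1)=15.7900, V(4,2)=204.7200, V(4,3)=66.2900, V(4,4)=154.0600
  t=3,j=0: stock 55.5157 → up 72.1704 (V=15.7900), down 41.0816 (V=116.8500). Price 55.7561; hedge Δ=-3.2507, bond B=236.2204.
  t=3,j=1: stock 97.5276 → up 126.7858 (V=204.7200), down 72.1704 (V=15.7900). Price 116.7453; hedge Δ=3.4593, bond B=-220.6297.
  t=3,j=2: stock 171.3322 → up 222.7319 (V=66.2900), down 126.7858 (V=204.7200). Price 118.5067; hedge Δ=-1.4428, bond B=365.7032.
  t=3,j=3: stock 300.9890 → up 391.2857 (V=154.0600), down 222.7319 (V=66.2900). Price 109.8531; hedge Δ=0.5207, bond B=-46.8790.
  t=2,j=0: stock 75.0212 → up 97.5276 (V=116.7453), down 55.5157 (V=55.7561). Price 85.4783; hedge Δ=1.4517, bond B=-23.4310.
  t=2,j=1: stock 131.7940 → up 171.3322 (V=118.5067), down 97.5276 (V=116.7453). Price 111.0866; hedge Δ=0.0239, bond B=107.9412.
  t=2,j=2: stock 231.5300 → up 300.9890 (V=109.8531), down 171.3322 (V=118.5067). Price 107.1338; hedge Δ=-0.0667, bond B=122.5867.
  t=1,j=0: stock 101.3800 → up 131.7940 (V=111.0866), down 75.0212 (V=85.4783). Price 94.4450; hedge Δ=0.4511, bond B=48.7159.
  t=1,j=1: stock 178.1000 → up 231.5300 (V=107.1338), down 131.7940 (V=111.0866). Price 102.6678; hedge Δ=-0.0396, bond B=109.7265.
  t=0,j=0: stock 137.0000 → up 178.1000 (V=102.6678), down 101.3800 (V=94.4450). Price 93.5318; hedge Δ=0.1072, bond B=78.8482.
Root portfolio cost Δ·137+B reproduces V0=93.5318.

(0,0): Delta=0.1072 Bond=78.8482
(1,0): Delta=0.4511 Bond=48.7159
(1,1): Delta=-0.0396 Bond=109.7265
(2,0): Delta=1.4517 Bond=-23.4310
(2,1): Delta=0.0239 Bond=107.9412
(2,2): Delta=-0.0667 Bond=122.5867
(3,0): Delta=-3.2507 Bond=236.2204
(3,1): Delta=3.4593 Bond=-220.6297
(3,2): Delta=-1.4428 Bond=365.7032
(3,3): Delta=0.5207 Bond=-46.8790
V0=93.5318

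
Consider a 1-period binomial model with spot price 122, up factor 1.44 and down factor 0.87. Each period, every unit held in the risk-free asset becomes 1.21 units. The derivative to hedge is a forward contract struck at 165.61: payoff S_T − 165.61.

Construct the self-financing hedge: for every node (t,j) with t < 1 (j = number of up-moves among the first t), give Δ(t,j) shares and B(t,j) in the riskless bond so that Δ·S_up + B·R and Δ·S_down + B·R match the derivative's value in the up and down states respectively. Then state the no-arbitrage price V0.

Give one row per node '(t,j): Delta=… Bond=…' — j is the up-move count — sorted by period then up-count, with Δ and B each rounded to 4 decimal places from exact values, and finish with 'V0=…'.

(0,0): Delta=1.0000 Bond=-136.8678
V0=-14.8678

Risk-neutral probability p* = (R−d)/(u−d) = (1.21−0.87)/(1.44−0.87) = 0.5965.
Terminal values V(1,·): V(1,0)=-59.4700, V(1,1)=10.0700
  t=0,j=0: stock 122.0000 → up 175.6800 (V=10.0700), down 106.1400 (V=-59.4700). Price -14.8678; hedge Δ=1.0000, bond B=-136.8678.
Check: Δ(0,0)·S0 + B(0,0) = -14.8678 = V0.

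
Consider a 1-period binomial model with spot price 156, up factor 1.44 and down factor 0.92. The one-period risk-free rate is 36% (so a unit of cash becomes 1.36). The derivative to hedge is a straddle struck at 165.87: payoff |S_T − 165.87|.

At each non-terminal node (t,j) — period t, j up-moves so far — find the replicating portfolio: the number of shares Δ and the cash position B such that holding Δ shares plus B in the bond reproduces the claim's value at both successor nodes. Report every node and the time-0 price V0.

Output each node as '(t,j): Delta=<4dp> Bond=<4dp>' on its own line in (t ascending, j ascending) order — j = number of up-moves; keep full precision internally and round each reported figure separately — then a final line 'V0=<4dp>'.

(0,0): Delta=0.4490 Bond=-30.9451
V0=39.0933

The replicating-portfolio and risk-neutral prices coincide; use p* = (1.36−0.92)/(1.44−0.92) = 0.8462 for the latter.
Terminal values V(1,·): V(1,0)=22.3500, V(1,1)=58.7700
Node (0,0) S=156.0000: V=(p*·58.7700+(1−p*)·22.3500)/1.36=39.0933; Δ=(58.7700−22.3500)/(224.6400−143.5200)=0.4490; B=V−Δ·S=-30.9451
The time-0 hedge costs 39.0933, which is the no-arbitrage price.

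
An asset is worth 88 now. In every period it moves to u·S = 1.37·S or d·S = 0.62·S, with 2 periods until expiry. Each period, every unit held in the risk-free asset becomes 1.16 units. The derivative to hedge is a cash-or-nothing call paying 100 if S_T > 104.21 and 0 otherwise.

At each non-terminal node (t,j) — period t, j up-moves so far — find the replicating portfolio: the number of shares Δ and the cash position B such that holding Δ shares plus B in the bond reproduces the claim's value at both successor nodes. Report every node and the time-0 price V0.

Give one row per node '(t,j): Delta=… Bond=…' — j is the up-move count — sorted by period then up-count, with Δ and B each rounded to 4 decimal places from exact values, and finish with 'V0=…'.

Risk-neutral probability p* = (R−d)/(u−d) = (1.16−0.62)/(1.37−0.62) = 0.7200.
Payoff layer (t=2): V(2,0)=0.0000, V(2,1)=0.0000, V(2,2)=100.0000
Node (1,0) S=54.5600: V=(p*·0.0000+(1−p*)·0.0000)/1.16=0.0000; Δ=(0.0000−0.0000)/(74.7472−33.8272)=0.0000; B=V−Δ·S=0.0000
Node (1,1) S=120.5600: V=(p*·100.0000+(1−p*)·0.0000)/1.16=62.0690; Δ=(100.0000−0.0000)/(165.1672−74.7472)=1.1060; B=V−Δ·S=-71.2644
Node (0,0) S=88.0000: V=(p*·62.0690+(1−p*)·0.0000)/1.16=38.5256; Δ=(62.0690−0.0000)/(120.5600−54.5600)=0.9404; B=V−Δ·S=-44.2331
Self-financing check: at every node Δ·S+B equals the discounted successor values.

(0,0): Delta=0.9404 Bond=-44.2331
(1,0): Delta=0.0000 Bond=0.0000
(1,1): Delta=1.1060 Bond=-71.2644
V0=38.5256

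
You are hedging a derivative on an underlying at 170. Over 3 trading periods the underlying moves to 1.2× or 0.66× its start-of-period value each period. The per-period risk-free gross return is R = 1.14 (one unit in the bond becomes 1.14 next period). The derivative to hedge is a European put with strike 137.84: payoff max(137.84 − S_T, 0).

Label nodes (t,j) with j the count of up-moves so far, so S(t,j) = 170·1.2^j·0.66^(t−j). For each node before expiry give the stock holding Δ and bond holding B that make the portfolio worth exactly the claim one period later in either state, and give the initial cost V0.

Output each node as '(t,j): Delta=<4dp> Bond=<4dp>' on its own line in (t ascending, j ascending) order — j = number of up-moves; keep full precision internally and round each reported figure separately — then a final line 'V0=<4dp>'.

No-arbitrage ⇒ martingale measure with p* = (R−d)/(u−d) = 0.8889.
Terminal values V(3,·): V(3,0)=88.9657, V(3,1)=48.9776, V(3,2)=0.0000, V(3,3)=0.0000
(2,0): S=74.0520. Δ = (V_up−V_dn)/(S_up−S_dn) = (48.9776−88.9657)/(88.8624−48.8743) = -1.0000. V = [p*·48.9776 + (1−p*)·88.9657]/1.14 = 46.8603. B = V − Δ·S = 120.9123.
(2,1): S=134.6400. Δ = (V_up−V_dn)/(S_up−S_dn) = (0.0000−48.9776)/(161.5680−88.8624) = -0.6736. V = [p*·0.0000 + (1−p*)·48.9776]/1.14 = 4.7736. B = V − Δ·S = 95.4729.
(2,2): S=244.8000. Δ = (V_up−V_dn)/(S_up−S_dn) = (0.0000−0.0000)/(293.7600−161.5680) = 0.0000. V = [p*·0.0000 + (1−p*)·0.0000]/1.14 = 0.0000. B = V − Δ·S = 0.0000.
(1,0): S=112.2000. Δ = (V_up−V_dn)/(S_up−S_dn) = (4.7736−46.8603)/(134.6400−74.0520) = -0.6946. V = [p*·4.7736 + (1−p*)·46.8603]/1.14 = 8.2894. B = V − Δ·S = 86.2276.
(1,1): S=204.0000. Δ = (V_up−V_dn)/(S_up−S_dn) = (0.0000−4.7736)/(244.8000−134.6400) = -0.0433. V = [p*·0.0000 + (1−p*)·4.7736]/1.14 = 0.4653. B = V − Δ·S = 9.3054.
(0,0): S=170.0000. Δ = (V_up−V_dn)/(S_up−S_dn) = (0.4653−8.2894)/(204.0000−112.2000) = -0.0852. V = [p*·0.4653 + (1−p*)·8.2894]/1.14 = 1.1707. B = V − Δ·S = 15.6599.
Root portfolio cost Δ·170+B reproduces V0=1.1707.

(0,0): Delta=-0.0852 Bond=15.6599
(1,0): Delta=-0.6946 Bond=86.2276
(1,1): Delta=-0.0433 Bond=9.3054
(2,0): Delta=-1.0000 Bond=120.9123
(2,1): Delta=-0.6736 Bond=95.4729
(2,2): Delta=0.0000 Bond=0.0000
V0=1.1707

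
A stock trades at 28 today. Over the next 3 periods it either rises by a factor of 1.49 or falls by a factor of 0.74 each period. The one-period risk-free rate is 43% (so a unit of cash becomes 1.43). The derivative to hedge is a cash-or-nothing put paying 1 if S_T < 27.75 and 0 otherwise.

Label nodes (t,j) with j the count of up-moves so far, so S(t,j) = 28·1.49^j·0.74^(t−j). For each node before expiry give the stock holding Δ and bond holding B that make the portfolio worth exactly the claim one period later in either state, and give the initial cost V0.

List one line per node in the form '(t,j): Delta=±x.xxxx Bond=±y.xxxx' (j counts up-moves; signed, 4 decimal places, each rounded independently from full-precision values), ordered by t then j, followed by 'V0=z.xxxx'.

(0,0): Delta=-0.0034 Bond=0.1022
(1,0): Delta=-0.0414 Bond=0.9329
(1,1): Delta=-0.0018 Bond=0.0777
(2,0): Delta=0.0000 Bond=0.6993
(2,1): Delta=-0.0432 Bond=1.3893
(2,2): Delta=0.0000 Bond=0.0000
V0=0.0062

Risk-neutral probability p* = (R−d)/(u−d) = (1.43−0.74)/(1.49−0.74) = 0.9200.
Terminal payoffs: V(3,0)=1.0000, V(3,1)=1.0000, V(3,2)=0.0000, V(3,3)=0.0000
(2,0): S=15.3328. Δ = (V_up−V_dn)/(S_up−S_dn) = (1.0000−1.0000)/(22.8459−11.3463) = 0.0000. V = [p*·1.0000 + (1−p*)·1.0000]/1.43 = 0.6993. B = V − Δ·S = 0.6993.
(2,1): S=30.8728. Δ = (V_up−V_dn)/(S_up−S_dn) = (0.0000−1.0000)/(46.0005−22.8459) = -0.0432. V = [p*·0.0000 + (1−p*)·1.0000]/1.43 = 0.0559. B = V − Δ·S = 1.3893.
(2,2): S=62.1628. Δ = (V_up−V_dn)/(S_up−S_dn) = (0.0000−0.0000)/(92.6226−46.0005) = 0.0000. V = [p*·0.0000 + (1−p*)·0.0000]/1.43 = 0.0000. B = V − Δ·S = 0.0000.
(1,0): S=20.7200. Δ = (V_up−V_dn)/(S_up−S_dn) = (0.0559−0.6993)/(30.8728−15.3328) = -0.0414. V = [p*·0.0559 + (1−p*)·0.6993]/1.43 = 0.0751. B = V − Δ·S = 0.9329.
(1,1): S=41.7200. Δ = (V_up−V_dn)/(S_up−S_dn) = (0.0000−0.0559)/(62.1628−30.8728) = -0.0018. V = [p*·0.0000 + (1−p*)·0.0559]/1.43 = 0.0031. B = V − Δ·S = 0.0777.
(0,0): S=28.0000. Δ = (V_up−V_dn)/(S_up−S_dn) = (0.0031−0.0751)/(41.7200−20.7200) = -0.0034. V = [p*·0.0031 + (1−p*)·0.0751]/1.43 = 0.0062. B = V − Δ·S = 0.1022.
Each (Δ,B) replicates both successor values, so the strategy is self-financing and V0 is arbitrage-free.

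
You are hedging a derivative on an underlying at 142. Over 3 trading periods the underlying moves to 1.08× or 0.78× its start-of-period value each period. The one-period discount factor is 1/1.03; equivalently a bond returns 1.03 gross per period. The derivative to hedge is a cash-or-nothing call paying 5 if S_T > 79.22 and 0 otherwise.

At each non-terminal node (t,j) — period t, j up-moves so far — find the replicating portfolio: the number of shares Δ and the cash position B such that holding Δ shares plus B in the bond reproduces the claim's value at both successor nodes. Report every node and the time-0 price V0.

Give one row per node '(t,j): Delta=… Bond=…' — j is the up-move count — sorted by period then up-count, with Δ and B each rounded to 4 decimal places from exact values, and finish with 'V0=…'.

(0,0): Delta=0.0031 Bond=4.1181
(1,0): Delta=0.0243 Bond=1.8852
(1,1): Delta=0.0000 Bond=4.7130
(2,0): Delta=0.1929 Bond=-12.6214
(2,1): Delta=0.0000 Bond=4.8544
(2,2): Delta=0.0000 Bond=4.8544
V0=4.5545

Risk-neutral probability p* = (R−d)/(u−d) = (1.03−0.78)/(1.08−0.78) = 0.8333.
Terminal payoffs: V(3,0)=0.0000, V(3,1)=5.0000, V(3,2)=5.0000, V(3,3)=5.0000
(2,0): S=86.3928. Δ = (V_up−V_dn)/(S_up−S_dn) = (5.0000−0.0000)/(93.3042−67.3864) = 0.1929. V = [p*·5.0000 + (1−p*)·0.0000]/1.03 = 4.0453. B = V − Δ·S = -12.6214.
(2,1): S=119.6208. Δ = (V_up−V_dn)/(S_up−S_dn) = (5.0000−5.0000)/(129.1905−93.3042) = 0.0000. V = [p*·5.0000 + (1−p*)·5.0000]/1.03 = 4.8544. B = V − Δ·S = 4.8544.
(2,2): S=165.6288. Δ = (V_up−V_dn)/(S_up−S_dn) = (5.0000−5.0000)/(178.8791−129.1905) = 0.0000. V = [p*·5.0000 + (1−p*)·5.0000]/1.03 = 4.8544. B = V − Δ·S = 4.8544.
(1,0): S=110.7600. Δ = (V_up−V_dn)/(S_up−S_dn) = (4.8544−4.0453)/(119.6208−86.3928) = 0.0243. V = [p*·4.8544 + (1−p*)·4.0453]/1.03 = 4.5821. B = V − Δ·S = 1.8852.
(1,1): S=153.3600. Δ = (V_up−V_dn)/(S_up−S_dn) = (4.8544−4.8544)/(165.6288−119.6208) = 0.0000. V = [p*·4.8544 + (1−p*)·4.8544]/1.03 = 4.7130. B = V − Δ·S = 4.7130.
(0,0): S=142.0000. Δ = (V_up−V_dn)/(S_up−S_dn) = (4.7130−4.5821)/(153.3600−110.7600) = 0.0031. V = [p*·4.7130 + (1−p*)·4.5821]/1.03 = 4.5545. B = V − Δ·S = 4.1181.
Self-financing check: at every node Δ·S+B equals the discounted successor values.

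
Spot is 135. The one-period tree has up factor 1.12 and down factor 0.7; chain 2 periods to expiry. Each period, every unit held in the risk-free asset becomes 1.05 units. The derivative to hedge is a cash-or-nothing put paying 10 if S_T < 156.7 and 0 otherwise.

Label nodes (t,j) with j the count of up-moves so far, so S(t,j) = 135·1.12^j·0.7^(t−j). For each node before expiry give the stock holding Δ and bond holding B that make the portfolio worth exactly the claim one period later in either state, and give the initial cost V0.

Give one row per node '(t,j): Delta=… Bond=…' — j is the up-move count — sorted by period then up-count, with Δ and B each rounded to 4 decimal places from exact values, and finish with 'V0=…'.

The replicating-portfolio and risk-neutral prices coincide; use p* = (1.05−0.7)/(1.12−0.7) = 0.8333 for the latter.
Payoff layer (t=2): V(2,0)=10.0000, V(2,1)=10.0000, V(2,2)=0.0000
Node (1,0) S=94.5000: V=(p*·10.0000+(1−p*)·10.0000)/1.05=9.5238; Δ=(10.0000−10.0000)/(105.8400−66.1500)=0.0000; B=V−Δ·S=9.5238
Node (1,1) S=151.2000: V=(p*·0.0000+(1−p*)·10.0000)/1.05=1.5873; Δ=(0.0000−10.0000)/(169.3440−105.8400)=-0.1575; B=V−Δ·S=25.3968
Node (0,0) S=135.0000: V=(p*·1.5873+(1−p*)·9.5238)/1.05=2.7715; Δ=(1.5873−9.5238)/(151.2000−94.5000)=-0.1400; B=V−Δ·S=21.6679
Self-financing check: at every node Δ·S+B equals the discounted successor values.

(0,0): Delta=-0.1400 Bond=21.6679
(1,0): Delta=0.0000 Bond=9.5238
(1,1): Delta=-0.1575 Bond=25.3968
V0=2.7715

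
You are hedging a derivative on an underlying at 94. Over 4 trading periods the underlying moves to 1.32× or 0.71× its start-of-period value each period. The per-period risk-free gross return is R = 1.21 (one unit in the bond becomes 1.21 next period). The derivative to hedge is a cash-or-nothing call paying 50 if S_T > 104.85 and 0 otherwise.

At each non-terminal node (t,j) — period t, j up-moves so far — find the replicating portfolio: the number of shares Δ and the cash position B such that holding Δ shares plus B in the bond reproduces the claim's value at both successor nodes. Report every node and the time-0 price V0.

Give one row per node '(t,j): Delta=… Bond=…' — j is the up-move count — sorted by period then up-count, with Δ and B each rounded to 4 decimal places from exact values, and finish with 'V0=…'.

(0,0): Delta=0.1789 Bond=2.9776
(1,0): Delta=0.5636 Bond=-22.0710
(1,1): Delta=0.1334 Bond=9.2512
(2,0): Delta=0.0000 Bond=0.0000
(2,1): Delta=0.6303 Bond=-32.5813
(2,2): Delta=0.0746 Bond=20.8245
(3,0): Delta=0.0000 Bond=0.0000
(3,1): Delta=0.0000 Bond=0.0000
(3,2): Delta=0.7049 Bond=-48.0965
(3,3): Delta=0.0000 Bond=41.3223
V0=19.7946

No-arbitrage ⇒ martingale measure with p* = (R−d)/(u−d) = 0.8197.
Terminal payoffs: V(4,0)=0.0000, V(4,1)=0.0000, V(4,2)=0.0000, V(4,3)=50.0000, V(4,4)=50.0000
Node (3,0) S=33.6436: V=(p*·0.0000+(1−p*)·0.0000)/1.21=0.0000; Δ=(0.0000−0.0000)/(44.4096−23.8870)=0.0000; B=V−Δ·S=0.0000
Node (3,1) S=62.5487: V=(p*·0.0000+(1−p*)·0.0000)/1.21=0.0000; Δ=(0.0000−0.0000)/(82.5643−44.4096)=0.0000; B=V−Δ·S=0.0000
Node (3,2) S=116.2878: V=(p*·50.0000+(1−p*)·0.0000)/1.21=33.8707; Δ=(50.0000−0.0000)/(153.4999−82.5643)=0.7049; B=V−Δ·S=-48.0965
Node (3,3) S=216.1970: V=(p*·50.0000+(1−p*)·50.0000)/1.21=41.3223; Δ=(50.0000−50.0000)/(285.3800−153.4999)=0.0000; B=V−Δ·S=41.3223
Node (2,0) S=47.3854: V=(p*·0.0000+(1−p*)·0.0000)/1.21=0.0000; Δ=(0.0000−0.0000)/(62.5487−33.6436)=0.0000; B=V−Δ·S=0.0000
Node (2,1) S=88.0968: V=(p*·33.8707+(1−p*)·0.0000)/1.21=22.9446; Δ=(33.8707−0.0000)/(116.2878−62.5487)=0.6303; B=V−Δ·S=-32.5813
Node (2,2) S=163.7856: V=(p*·41.3223+(1−p*)·33.8707)/1.21=33.0402; Δ=(41.3223−33.8707)/(216.1970−116.2878)=0.0746; B=V−Δ·S=20.8245
Node (1,0) S=66.7400: V=(p*·22.9446+(1−p*)·0.0000)/1.21=15.5430; Δ=(22.9446−0.0000)/(88.0968−47.3854)=0.5636; B=V−Δ·S=-22.0710
Node (1,1) S=124.0800: V=(p*·33.0402+(1−p*)·22.9446)/1.21=25.8014; Δ=(33.0402−22.9446)/(163.7856−88.0968)=0.1334; B=V−Δ·S=9.2512
Node (0,0) S=94.0000: V=(p*·25.8014+(1−p*)·15.5430)/1.21=19.7946; Δ=(25.8014−15.5430)/(124.0800−66.7400)=0.1789; B=V−Δ·S=2.9776
Self-financing check: at every node Δ·S+B equals the discounted successor values.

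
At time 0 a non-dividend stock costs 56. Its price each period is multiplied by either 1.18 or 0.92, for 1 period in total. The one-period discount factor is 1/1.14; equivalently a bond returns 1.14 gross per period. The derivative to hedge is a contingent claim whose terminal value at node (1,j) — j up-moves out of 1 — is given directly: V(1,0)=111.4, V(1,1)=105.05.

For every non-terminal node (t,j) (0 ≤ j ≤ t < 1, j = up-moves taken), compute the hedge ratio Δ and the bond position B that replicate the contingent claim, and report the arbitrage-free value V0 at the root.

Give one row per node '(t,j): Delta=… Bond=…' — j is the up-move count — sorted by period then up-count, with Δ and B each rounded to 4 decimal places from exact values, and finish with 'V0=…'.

(0,0): Delta=-0.4361 Bond=117.4291
V0=93.0061

The replicating-portfolio and risk-neutral prices coincide; use p* = (1.14−0.92)/(1.18−0.92) = 0.8462 for the latter.
Terminal values V(1,·): V(1,0)=111.4000, V(1,1)=105.0500
Node (0,0) S=56.0000: V=(p*·105.0500+(1−p*)·111.4000)/1.14=93.0061; Δ=(105.0500−111.4000)/(66.0800−51.5200)=-0.4361; B=V−Δ·S=117.4291
Check: Δ(0,0)·S0 + B(0,0) = 93.0061 = V0.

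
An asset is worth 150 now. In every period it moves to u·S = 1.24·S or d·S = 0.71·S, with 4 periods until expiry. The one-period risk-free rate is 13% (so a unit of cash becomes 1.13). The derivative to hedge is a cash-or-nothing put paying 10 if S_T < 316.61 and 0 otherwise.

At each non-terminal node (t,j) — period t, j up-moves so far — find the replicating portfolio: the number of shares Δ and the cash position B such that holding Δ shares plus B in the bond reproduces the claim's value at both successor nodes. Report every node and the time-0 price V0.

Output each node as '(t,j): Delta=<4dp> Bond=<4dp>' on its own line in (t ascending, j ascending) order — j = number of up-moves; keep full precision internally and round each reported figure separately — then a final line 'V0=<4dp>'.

Under the risk-neutral measure, an up-move has probability p* = (R−d)/(u−d) = 0.7925 and values discount at R = 1.13.
At expiry t=4: V(4,0)=10.0000, V(4,1)=10.0000, V(4,2)=10.0000, V(4,3)=10.0000, V(4,4)=0.0000
  t=3,j=0: stock 53.6866 → up 66.5714 (V=10.0000), down 38.1175 (V=10.0000). Price 8.8496; hedge Δ=0.0000, bond B=8.8496.
  t=3,j=1: stock 93.7626 → up 116.2656 (V=10.0000), down 66.5714 (V=10.0000). Price 8.8496; hedge Δ=0.0000, bond B=8.8496.
  t=3,j=2: stock 163.7544 → up 203.0555 (V=10.0000), down 116.2656 (V=10.0000). Price 8.8496; hedge Δ=0.0000, bond B=8.8496.
  t=3,j=3: stock 285.9936 → up 354.6321 (V=0.0000), down 203.0555 (V=10.0000). Price 1.8367; hedge Δ=-0.0660, bond B=20.7046.
  t=2,j=0: stock 75.6150 → up 93.7626 (V=8.8496), down 53.6866 (V=8.8496). Price 7.8315; hedge Δ=0.0000, bond B=7.8315.
  t=2,j=1: stock 132.0600 → up 163.7544 (V=8.8496), down 93.7626 (V=8.8496). Price 7.8315; hedge Δ=0.0000, bond B=7.8315.
  t=2,j=2: stock 230.6400 → up 285.9936 (V=1.8367), down 163.7544 (V=8.8496). Price 2.9135; hedge Δ=-0.0574, bond B=16.1453.
  t=1,j=0: stock 106.5000 → up 132.0600 (V=7.8315), down 75.6150 (V=7.8315). Price 6.9305; hedge Δ=0.0000, bond B=6.9305.
  t=1,j=1: stock 186.0000 → up 230.6400 (V=2.9135), down 132.0600 (V=7.8315). Price 3.4816; hedge Δ=-0.0499, bond B=12.7608.
  t=0,j=0: stock 150.0000 → up 186.0000 (V=3.4816), down 106.5000 (V=6.9305). Price 3.7145; hedge Δ=-0.0434, bond B=10.2219.
Each (Δ,B) replicates both successor values, so the strategy is self-financing and V0 is arbitrage-free.

(0,0): Delta=-0.0434 Bond=10.2219
(1,0): Delta=0.0000 Bond=6.9305
(1,1): Delta=-0.0499 Bond=12.7608
(2,0): Delta=0.0000 Bond=7.8315
(2,1): Delta=0.0000 Bond=7.8315
(2,2): Delta=-0.0574 Bond=16.1453
(3,0): Delta=0.0000 Bond=8.8496
(3,1): Delta=0.0000 Bond=8.8496
(3,2): Delta=0.0000 Bond=8.8496
(3,3): Delta=-0.0660 Bond=20.7046
V0=3.7145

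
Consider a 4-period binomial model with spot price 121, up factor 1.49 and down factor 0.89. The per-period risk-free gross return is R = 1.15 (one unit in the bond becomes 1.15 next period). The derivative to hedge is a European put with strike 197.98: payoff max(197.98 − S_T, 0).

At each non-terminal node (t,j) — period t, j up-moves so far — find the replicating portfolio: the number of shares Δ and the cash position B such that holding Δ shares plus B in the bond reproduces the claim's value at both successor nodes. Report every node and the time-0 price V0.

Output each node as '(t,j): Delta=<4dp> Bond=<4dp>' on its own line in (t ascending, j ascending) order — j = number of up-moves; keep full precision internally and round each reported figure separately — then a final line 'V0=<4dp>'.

The replicating-portfolio and risk-neutral prices coincide; use p* = (1.15−0.89)/(1.49−0.89) = 0.4333 for the latter.
Terminal values V(4,·): V(4,0)=122.0619, V(4,1)=70.8811, V(4,2)=0.0000, V(4,3)=0.0000, V(4,4)=0.0000
Node (3,0) S=85.3012: V=(p*·70.8811+(1−p*)·122.0619)/1.15=86.8553; Δ=(70.8811−122.0619)/(127.0989−75.9181)=-1.0000; B=V−Δ·S=172.1565
Node (3,1) S=142.8077: V=(p*·0.0000+(1−p*)·70.8811)/1.15=34.9269; Δ=(0.0000−70.8811)/(212.7835−127.0989)=-0.8272; B=V−Δ·S=153.0622
Node (3,2) S=239.0826: V=(p*·0.0000+(1−p*)·0.0000)/1.15=0.0000; Δ=(0.0000−0.0000)/(356.2330−212.7835)=0.0000; B=V−Δ·S=0.0000
Node (3,3) S=400.2618: V=(p*·0.0000+(1−p*)·0.0000)/1.15=0.0000; Δ=(0.0000−0.0000)/(596.3901−356.2330)=0.0000; B=V−Δ·S=0.0000
Node (2,0) S=95.8441: V=(p*·34.9269+(1−p*)·86.8553)/1.15=55.9591; Δ=(34.9269−86.8553)/(142.8077−85.3012)=-0.9030; B=V−Δ·S=142.5064
Node (2,1) S=160.4581: V=(p*·0.0000+(1−p*)·34.9269)/1.15=17.2104; Δ=(0.0000−34.9269)/(239.0826−142.8077)=-0.3628; B=V−Δ·S=75.4219
Node (2,2) S=268.6321: V=(p*·0.0000+(1−p*)·0.0000)/1.15=0.0000; Δ=(0.0000−0.0000)/(400.2618−239.0826)=0.0000; B=V−Δ·S=0.0000
Node (1,0) S=107.6900: V=(p*·17.2104+(1−p*)·55.9591)/1.15=34.0591; Δ=(17.2104−55.9591)/(160.4581−95.8441)=-0.5997; B=V−Δ·S=98.6404
Node (1,1) S=180.2900: V=(p*·0.0000+(1−p*)·17.2104)/1.15=8.4805; Δ=(0.0000−17.2104)/(268.6321−160.4581)=-0.1591; B=V−Δ·S=37.1644
Node (0,0) S=121.0000: V=(p*·8.4805+(1−p*)·34.0591)/1.15=19.9783; Δ=(8.4805−34.0591)/(180.2900−107.6900)=-0.3523; B=V−Δ·S=62.6094
The time-0 hedge costs 19.9783, which is the no-arbitrage price.

(0,0): Delta=-0.3523 Bond=62.6094
(1,0): Delta=-0.5997 Bond=98.6404
(1,1): Delta=-0.1591 Bond=37.1644
(2,0): Delta=-0.9030 Bond=142.5064
(2,1): Delta=-0.3628 Bond=75.4219
(2,2): Delta=0.0000 Bond=0.0000
(3,0): Delta=-1.0000 Bond=172.1565
(3,1): Delta=-0.8272 Bond=153.0622
(3,2): Delta=0.0000 Bond=0.0000
(3,3): Delta=0.0000 Bond=0.0000
V0=19.9783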